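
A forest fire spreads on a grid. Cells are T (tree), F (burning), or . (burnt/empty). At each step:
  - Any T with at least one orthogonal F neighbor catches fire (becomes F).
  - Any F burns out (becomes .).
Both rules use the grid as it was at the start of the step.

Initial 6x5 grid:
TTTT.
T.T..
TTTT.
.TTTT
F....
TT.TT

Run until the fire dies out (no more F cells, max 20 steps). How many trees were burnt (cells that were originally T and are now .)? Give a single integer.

Step 1: +1 fires, +1 burnt (F count now 1)
Step 2: +1 fires, +1 burnt (F count now 1)
Step 3: +0 fires, +1 burnt (F count now 0)
Fire out after step 3
Initially T: 18, now '.': 14
Total burnt (originally-T cells now '.'): 2

Answer: 2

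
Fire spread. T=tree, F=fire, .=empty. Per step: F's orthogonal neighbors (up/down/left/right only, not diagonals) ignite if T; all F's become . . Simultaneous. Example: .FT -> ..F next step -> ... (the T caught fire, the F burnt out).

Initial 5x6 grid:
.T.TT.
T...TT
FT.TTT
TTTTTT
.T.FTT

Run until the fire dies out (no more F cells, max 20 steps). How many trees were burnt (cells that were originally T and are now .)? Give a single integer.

Step 1: +5 fires, +2 burnt (F count now 5)
Step 2: +5 fires, +5 burnt (F count now 5)
Step 3: +3 fires, +5 burnt (F count now 3)
Step 4: +2 fires, +3 burnt (F count now 2)
Step 5: +2 fires, +2 burnt (F count now 2)
Step 6: +1 fires, +2 burnt (F count now 1)
Step 7: +0 fires, +1 burnt (F count now 0)
Fire out after step 7
Initially T: 19, now '.': 29
Total burnt (originally-T cells now '.'): 18

Answer: 18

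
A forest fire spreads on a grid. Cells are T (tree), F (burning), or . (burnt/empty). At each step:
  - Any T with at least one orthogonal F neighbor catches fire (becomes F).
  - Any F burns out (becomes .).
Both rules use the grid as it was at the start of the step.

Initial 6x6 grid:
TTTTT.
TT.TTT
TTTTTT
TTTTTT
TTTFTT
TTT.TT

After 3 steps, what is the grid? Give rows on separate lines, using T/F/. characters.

Step 1: 3 trees catch fire, 1 burn out
  TTTTT.
  TT.TTT
  TTTTTT
  TTTFTT
  TTF.FT
  TTT.TT
Step 2: 7 trees catch fire, 3 burn out
  TTTTT.
  TT.TTT
  TTTFTT
  TTF.FT
  TF...F
  TTF.FT
Step 3: 8 trees catch fire, 7 burn out
  TTTTT.
  TT.FTT
  TTF.FT
  TF...F
  F.....
  TF...F

TTTTT.
TT.FTT
TTF.FT
TF...F
F.....
TF...F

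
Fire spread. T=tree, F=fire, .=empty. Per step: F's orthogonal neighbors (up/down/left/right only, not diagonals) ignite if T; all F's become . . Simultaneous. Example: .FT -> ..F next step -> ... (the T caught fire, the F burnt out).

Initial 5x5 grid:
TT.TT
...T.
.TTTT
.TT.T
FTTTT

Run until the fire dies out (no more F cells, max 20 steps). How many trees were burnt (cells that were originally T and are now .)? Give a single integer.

Step 1: +1 fires, +1 burnt (F count now 1)
Step 2: +2 fires, +1 burnt (F count now 2)
Step 3: +3 fires, +2 burnt (F count now 3)
Step 4: +2 fires, +3 burnt (F count now 2)
Step 5: +2 fires, +2 burnt (F count now 2)
Step 6: +2 fires, +2 burnt (F count now 2)
Step 7: +1 fires, +2 burnt (F count now 1)
Step 8: +1 fires, +1 burnt (F count now 1)
Step 9: +0 fires, +1 burnt (F count now 0)
Fire out after step 9
Initially T: 16, now '.': 23
Total burnt (originally-T cells now '.'): 14

Answer: 14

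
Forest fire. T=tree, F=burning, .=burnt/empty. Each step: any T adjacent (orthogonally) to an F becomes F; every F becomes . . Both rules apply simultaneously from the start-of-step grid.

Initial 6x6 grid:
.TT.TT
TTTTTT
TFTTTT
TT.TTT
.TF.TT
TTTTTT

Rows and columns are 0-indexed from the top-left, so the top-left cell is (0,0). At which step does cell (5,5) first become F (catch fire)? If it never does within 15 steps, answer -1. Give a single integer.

Step 1: cell (5,5)='T' (+6 fires, +2 burnt)
Step 2: cell (5,5)='T' (+7 fires, +6 burnt)
Step 3: cell (5,5)='T' (+6 fires, +7 burnt)
Step 4: cell (5,5)='F' (+5 fires, +6 burnt)
  -> target ignites at step 4
Step 5: cell (5,5)='.' (+4 fires, +5 burnt)
Step 6: cell (5,5)='.' (+1 fires, +4 burnt)
Step 7: cell (5,5)='.' (+0 fires, +1 burnt)
  fire out at step 7

4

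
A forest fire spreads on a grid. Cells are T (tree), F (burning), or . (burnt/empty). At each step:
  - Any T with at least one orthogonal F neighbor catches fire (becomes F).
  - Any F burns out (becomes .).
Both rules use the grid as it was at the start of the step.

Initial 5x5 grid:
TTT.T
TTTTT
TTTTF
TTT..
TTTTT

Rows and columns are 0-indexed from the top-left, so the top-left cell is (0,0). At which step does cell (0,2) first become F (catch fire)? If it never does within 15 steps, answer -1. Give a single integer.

Step 1: cell (0,2)='T' (+2 fires, +1 burnt)
Step 2: cell (0,2)='T' (+3 fires, +2 burnt)
Step 3: cell (0,2)='T' (+3 fires, +3 burnt)
Step 4: cell (0,2)='F' (+5 fires, +3 burnt)
  -> target ignites at step 4
Step 5: cell (0,2)='.' (+5 fires, +5 burnt)
Step 6: cell (0,2)='.' (+3 fires, +5 burnt)
Step 7: cell (0,2)='.' (+0 fires, +3 burnt)
  fire out at step 7

4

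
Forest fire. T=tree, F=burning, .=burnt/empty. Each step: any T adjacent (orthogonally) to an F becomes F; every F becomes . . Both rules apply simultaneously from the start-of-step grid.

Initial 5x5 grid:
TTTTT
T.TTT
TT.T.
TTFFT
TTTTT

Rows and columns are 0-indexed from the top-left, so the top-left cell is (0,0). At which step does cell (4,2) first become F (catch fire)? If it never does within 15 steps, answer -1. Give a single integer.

Step 1: cell (4,2)='F' (+5 fires, +2 burnt)
  -> target ignites at step 1
Step 2: cell (4,2)='.' (+5 fires, +5 burnt)
Step 3: cell (4,2)='.' (+5 fires, +5 burnt)
Step 4: cell (4,2)='.' (+3 fires, +5 burnt)
Step 5: cell (4,2)='.' (+2 fires, +3 burnt)
Step 6: cell (4,2)='.' (+0 fires, +2 burnt)
  fire out at step 6

1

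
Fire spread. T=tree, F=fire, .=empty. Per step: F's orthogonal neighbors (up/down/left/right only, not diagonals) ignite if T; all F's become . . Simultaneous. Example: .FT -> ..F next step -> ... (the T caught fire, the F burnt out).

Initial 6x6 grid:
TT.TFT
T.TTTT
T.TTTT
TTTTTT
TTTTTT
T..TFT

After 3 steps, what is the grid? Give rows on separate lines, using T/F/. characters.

Step 1: 6 trees catch fire, 2 burn out
  TT.F.F
  T.TTFT
  T.TTTT
  TTTTTT
  TTTTFT
  T..F.F
Step 2: 6 trees catch fire, 6 burn out
  TT....
  T.TF.F
  T.TTFT
  TTTTFT
  TTTF.F
  T.....
Step 3: 6 trees catch fire, 6 burn out
  TT....
  T.F...
  T.TF.F
  TTTF.F
  TTF...
  T.....

TT....
T.F...
T.TF.F
TTTF.F
TTF...
T.....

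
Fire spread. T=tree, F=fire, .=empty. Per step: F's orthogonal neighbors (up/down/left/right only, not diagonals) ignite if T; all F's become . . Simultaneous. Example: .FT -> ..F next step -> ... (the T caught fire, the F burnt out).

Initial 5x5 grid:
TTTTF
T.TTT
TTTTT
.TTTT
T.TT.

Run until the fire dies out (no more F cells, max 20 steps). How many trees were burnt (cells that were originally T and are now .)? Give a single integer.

Answer: 19

Derivation:
Step 1: +2 fires, +1 burnt (F count now 2)
Step 2: +3 fires, +2 burnt (F count now 3)
Step 3: +4 fires, +3 burnt (F count now 4)
Step 4: +3 fires, +4 burnt (F count now 3)
Step 5: +4 fires, +3 burnt (F count now 4)
Step 6: +3 fires, +4 burnt (F count now 3)
Step 7: +0 fires, +3 burnt (F count now 0)
Fire out after step 7
Initially T: 20, now '.': 24
Total burnt (originally-T cells now '.'): 19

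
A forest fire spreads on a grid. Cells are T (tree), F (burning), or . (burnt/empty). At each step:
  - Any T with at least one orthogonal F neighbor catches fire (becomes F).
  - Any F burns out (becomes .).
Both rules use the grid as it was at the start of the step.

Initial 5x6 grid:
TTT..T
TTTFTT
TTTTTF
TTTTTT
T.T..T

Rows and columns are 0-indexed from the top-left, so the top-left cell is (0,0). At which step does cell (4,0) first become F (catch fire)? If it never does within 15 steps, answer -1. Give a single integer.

Step 1: cell (4,0)='T' (+6 fires, +2 burnt)
Step 2: cell (4,0)='T' (+7 fires, +6 burnt)
Step 3: cell (4,0)='T' (+4 fires, +7 burnt)
Step 4: cell (4,0)='T' (+4 fires, +4 burnt)
Step 5: cell (4,0)='T' (+1 fires, +4 burnt)
Step 6: cell (4,0)='F' (+1 fires, +1 burnt)
  -> target ignites at step 6
Step 7: cell (4,0)='.' (+0 fires, +1 burnt)
  fire out at step 7

6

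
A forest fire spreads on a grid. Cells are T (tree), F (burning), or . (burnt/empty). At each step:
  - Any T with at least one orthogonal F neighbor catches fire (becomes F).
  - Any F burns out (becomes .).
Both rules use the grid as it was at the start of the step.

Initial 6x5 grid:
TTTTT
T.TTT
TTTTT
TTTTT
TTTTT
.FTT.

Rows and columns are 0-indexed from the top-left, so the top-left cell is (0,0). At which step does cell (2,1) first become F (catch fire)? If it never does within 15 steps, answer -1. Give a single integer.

Step 1: cell (2,1)='T' (+2 fires, +1 burnt)
Step 2: cell (2,1)='T' (+4 fires, +2 burnt)
Step 3: cell (2,1)='F' (+4 fires, +4 burnt)
  -> target ignites at step 3
Step 4: cell (2,1)='.' (+4 fires, +4 burnt)
Step 5: cell (2,1)='.' (+4 fires, +4 burnt)
Step 6: cell (2,1)='.' (+4 fires, +4 burnt)
Step 7: cell (2,1)='.' (+3 fires, +4 burnt)
Step 8: cell (2,1)='.' (+1 fires, +3 burnt)
Step 9: cell (2,1)='.' (+0 fires, +1 burnt)
  fire out at step 9

3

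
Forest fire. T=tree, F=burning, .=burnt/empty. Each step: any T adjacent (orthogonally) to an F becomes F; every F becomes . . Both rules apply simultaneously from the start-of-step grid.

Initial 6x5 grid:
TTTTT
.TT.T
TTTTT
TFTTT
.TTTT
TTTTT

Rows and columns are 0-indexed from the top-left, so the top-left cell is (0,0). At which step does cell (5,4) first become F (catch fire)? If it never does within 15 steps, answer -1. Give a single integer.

Step 1: cell (5,4)='T' (+4 fires, +1 burnt)
Step 2: cell (5,4)='T' (+6 fires, +4 burnt)
Step 3: cell (5,4)='T' (+7 fires, +6 burnt)
Step 4: cell (5,4)='T' (+5 fires, +7 burnt)
Step 5: cell (5,4)='F' (+3 fires, +5 burnt)
  -> target ignites at step 5
Step 6: cell (5,4)='.' (+1 fires, +3 burnt)
Step 7: cell (5,4)='.' (+0 fires, +1 burnt)
  fire out at step 7

5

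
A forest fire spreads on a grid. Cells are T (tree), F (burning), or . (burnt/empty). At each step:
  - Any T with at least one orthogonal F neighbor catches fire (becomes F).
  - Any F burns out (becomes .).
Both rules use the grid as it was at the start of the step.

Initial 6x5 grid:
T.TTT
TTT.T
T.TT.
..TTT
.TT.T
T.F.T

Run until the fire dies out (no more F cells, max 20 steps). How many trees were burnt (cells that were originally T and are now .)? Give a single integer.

Answer: 18

Derivation:
Step 1: +1 fires, +1 burnt (F count now 1)
Step 2: +2 fires, +1 burnt (F count now 2)
Step 3: +2 fires, +2 burnt (F count now 2)
Step 4: +3 fires, +2 burnt (F count now 3)
Step 5: +3 fires, +3 burnt (F count now 3)
Step 6: +3 fires, +3 burnt (F count now 3)
Step 7: +3 fires, +3 burnt (F count now 3)
Step 8: +1 fires, +3 burnt (F count now 1)
Step 9: +0 fires, +1 burnt (F count now 0)
Fire out after step 9
Initially T: 19, now '.': 29
Total burnt (originally-T cells now '.'): 18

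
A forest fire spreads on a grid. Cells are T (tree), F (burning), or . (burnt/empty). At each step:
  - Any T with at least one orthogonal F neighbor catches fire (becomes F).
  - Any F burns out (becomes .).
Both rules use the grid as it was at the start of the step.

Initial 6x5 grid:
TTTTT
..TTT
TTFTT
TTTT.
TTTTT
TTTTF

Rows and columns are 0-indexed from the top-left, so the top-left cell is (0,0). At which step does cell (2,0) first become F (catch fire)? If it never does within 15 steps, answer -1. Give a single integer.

Step 1: cell (2,0)='T' (+6 fires, +2 burnt)
Step 2: cell (2,0)='F' (+9 fires, +6 burnt)
  -> target ignites at step 2
Step 3: cell (2,0)='.' (+6 fires, +9 burnt)
Step 4: cell (2,0)='.' (+4 fires, +6 burnt)
Step 5: cell (2,0)='.' (+0 fires, +4 burnt)
  fire out at step 5

2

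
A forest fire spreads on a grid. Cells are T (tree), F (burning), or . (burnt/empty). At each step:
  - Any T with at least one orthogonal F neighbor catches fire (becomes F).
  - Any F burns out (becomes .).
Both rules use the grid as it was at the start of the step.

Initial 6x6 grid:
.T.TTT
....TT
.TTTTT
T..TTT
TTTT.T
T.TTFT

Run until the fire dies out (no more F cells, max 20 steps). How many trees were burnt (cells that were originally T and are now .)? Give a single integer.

Answer: 23

Derivation:
Step 1: +2 fires, +1 burnt (F count now 2)
Step 2: +3 fires, +2 burnt (F count now 3)
Step 3: +3 fires, +3 burnt (F count now 3)
Step 4: +4 fires, +3 burnt (F count now 4)
Step 5: +4 fires, +4 burnt (F count now 4)
Step 6: +5 fires, +4 burnt (F count now 5)
Step 7: +1 fires, +5 burnt (F count now 1)
Step 8: +1 fires, +1 burnt (F count now 1)
Step 9: +0 fires, +1 burnt (F count now 0)
Fire out after step 9
Initially T: 24, now '.': 35
Total burnt (originally-T cells now '.'): 23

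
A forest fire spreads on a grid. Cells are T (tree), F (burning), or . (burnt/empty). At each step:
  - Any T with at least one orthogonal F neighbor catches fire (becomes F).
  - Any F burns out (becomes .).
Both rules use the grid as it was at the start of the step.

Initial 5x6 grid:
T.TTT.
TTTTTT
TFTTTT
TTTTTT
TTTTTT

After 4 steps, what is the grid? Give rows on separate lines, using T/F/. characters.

Step 1: 4 trees catch fire, 1 burn out
  T.TTT.
  TFTTTT
  F.FTTT
  TFTTTT
  TTTTTT
Step 2: 6 trees catch fire, 4 burn out
  T.TTT.
  F.FTTT
  ...FTT
  F.FTTT
  TFTTTT
Step 3: 7 trees catch fire, 6 burn out
  F.FTT.
  ...FTT
  ....FT
  ...FTT
  F.FTTT
Step 4: 5 trees catch fire, 7 burn out
  ...FT.
  ....FT
  .....F
  ....FT
  ...FTT

...FT.
....FT
.....F
....FT
...FTT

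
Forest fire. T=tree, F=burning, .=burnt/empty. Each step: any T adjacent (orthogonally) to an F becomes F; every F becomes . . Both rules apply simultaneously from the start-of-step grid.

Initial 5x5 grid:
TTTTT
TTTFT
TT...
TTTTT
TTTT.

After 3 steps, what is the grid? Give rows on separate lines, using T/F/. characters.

Step 1: 3 trees catch fire, 1 burn out
  TTTFT
  TTF.F
  TT...
  TTTTT
  TTTT.
Step 2: 3 trees catch fire, 3 burn out
  TTF.F
  TF...
  TT...
  TTTTT
  TTTT.
Step 3: 3 trees catch fire, 3 burn out
  TF...
  F....
  TF...
  TTTTT
  TTTT.

TF...
F....
TF...
TTTTT
TTTT.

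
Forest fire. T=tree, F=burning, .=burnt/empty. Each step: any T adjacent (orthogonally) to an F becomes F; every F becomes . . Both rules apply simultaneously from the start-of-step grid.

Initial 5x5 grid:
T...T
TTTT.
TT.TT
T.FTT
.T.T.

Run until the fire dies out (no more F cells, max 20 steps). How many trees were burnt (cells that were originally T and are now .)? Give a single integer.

Step 1: +1 fires, +1 burnt (F count now 1)
Step 2: +3 fires, +1 burnt (F count now 3)
Step 3: +2 fires, +3 burnt (F count now 2)
Step 4: +1 fires, +2 burnt (F count now 1)
Step 5: +1 fires, +1 burnt (F count now 1)
Step 6: +2 fires, +1 burnt (F count now 2)
Step 7: +2 fires, +2 burnt (F count now 2)
Step 8: +1 fires, +2 burnt (F count now 1)
Step 9: +0 fires, +1 burnt (F count now 0)
Fire out after step 9
Initially T: 15, now '.': 23
Total burnt (originally-T cells now '.'): 13

Answer: 13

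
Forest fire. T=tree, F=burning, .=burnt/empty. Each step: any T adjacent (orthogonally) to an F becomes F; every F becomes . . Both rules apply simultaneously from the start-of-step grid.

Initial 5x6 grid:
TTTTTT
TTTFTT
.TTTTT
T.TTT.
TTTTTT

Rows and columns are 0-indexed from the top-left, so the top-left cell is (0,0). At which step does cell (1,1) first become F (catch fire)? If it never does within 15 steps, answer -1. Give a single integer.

Step 1: cell (1,1)='T' (+4 fires, +1 burnt)
Step 2: cell (1,1)='F' (+7 fires, +4 burnt)
  -> target ignites at step 2
Step 3: cell (1,1)='.' (+8 fires, +7 burnt)
Step 4: cell (1,1)='.' (+3 fires, +8 burnt)
Step 5: cell (1,1)='.' (+2 fires, +3 burnt)
Step 6: cell (1,1)='.' (+1 fires, +2 burnt)
Step 7: cell (1,1)='.' (+1 fires, +1 burnt)
Step 8: cell (1,1)='.' (+0 fires, +1 burnt)
  fire out at step 8

2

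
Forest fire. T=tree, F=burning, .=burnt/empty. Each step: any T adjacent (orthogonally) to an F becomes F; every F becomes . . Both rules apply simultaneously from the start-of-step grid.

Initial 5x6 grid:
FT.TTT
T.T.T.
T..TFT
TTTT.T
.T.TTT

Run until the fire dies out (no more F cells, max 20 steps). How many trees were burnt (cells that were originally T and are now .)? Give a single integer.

Step 1: +5 fires, +2 burnt (F count now 5)
Step 2: +4 fires, +5 burnt (F count now 4)
Step 3: +6 fires, +4 burnt (F count now 6)
Step 4: +2 fires, +6 burnt (F count now 2)
Step 5: +1 fires, +2 burnt (F count now 1)
Step 6: +0 fires, +1 burnt (F count now 0)
Fire out after step 6
Initially T: 19, now '.': 29
Total burnt (originally-T cells now '.'): 18

Answer: 18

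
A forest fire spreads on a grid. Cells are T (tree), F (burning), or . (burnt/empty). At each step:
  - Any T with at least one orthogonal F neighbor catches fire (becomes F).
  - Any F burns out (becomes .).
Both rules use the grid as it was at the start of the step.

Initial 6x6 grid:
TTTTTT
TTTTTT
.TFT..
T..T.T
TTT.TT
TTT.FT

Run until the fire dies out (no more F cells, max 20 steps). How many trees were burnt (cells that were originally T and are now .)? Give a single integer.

Answer: 19

Derivation:
Step 1: +5 fires, +2 burnt (F count now 5)
Step 2: +5 fires, +5 burnt (F count now 5)
Step 3: +5 fires, +5 burnt (F count now 5)
Step 4: +3 fires, +5 burnt (F count now 3)
Step 5: +1 fires, +3 burnt (F count now 1)
Step 6: +0 fires, +1 burnt (F count now 0)
Fire out after step 6
Initially T: 26, now '.': 29
Total burnt (originally-T cells now '.'): 19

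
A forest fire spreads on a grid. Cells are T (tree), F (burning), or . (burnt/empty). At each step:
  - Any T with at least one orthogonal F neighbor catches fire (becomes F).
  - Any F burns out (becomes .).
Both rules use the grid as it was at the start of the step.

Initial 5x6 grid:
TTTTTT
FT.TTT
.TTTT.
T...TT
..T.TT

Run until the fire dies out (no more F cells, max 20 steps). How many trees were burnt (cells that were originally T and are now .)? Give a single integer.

Step 1: +2 fires, +1 burnt (F count now 2)
Step 2: +2 fires, +2 burnt (F count now 2)
Step 3: +2 fires, +2 burnt (F count now 2)
Step 4: +2 fires, +2 burnt (F count now 2)
Step 5: +3 fires, +2 burnt (F count now 3)
Step 6: +3 fires, +3 burnt (F count now 3)
Step 7: +3 fires, +3 burnt (F count now 3)
Step 8: +1 fires, +3 burnt (F count now 1)
Step 9: +0 fires, +1 burnt (F count now 0)
Fire out after step 9
Initially T: 20, now '.': 28
Total burnt (originally-T cells now '.'): 18

Answer: 18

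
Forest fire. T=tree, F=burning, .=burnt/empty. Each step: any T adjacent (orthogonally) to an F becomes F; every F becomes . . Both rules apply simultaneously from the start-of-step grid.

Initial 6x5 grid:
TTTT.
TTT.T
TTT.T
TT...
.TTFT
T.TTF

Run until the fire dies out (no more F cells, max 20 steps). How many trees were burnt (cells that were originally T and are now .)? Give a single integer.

Answer: 17

Derivation:
Step 1: +3 fires, +2 burnt (F count now 3)
Step 2: +2 fires, +3 burnt (F count now 2)
Step 3: +1 fires, +2 burnt (F count now 1)
Step 4: +2 fires, +1 burnt (F count now 2)
Step 5: +3 fires, +2 burnt (F count now 3)
Step 6: +3 fires, +3 burnt (F count now 3)
Step 7: +2 fires, +3 burnt (F count now 2)
Step 8: +1 fires, +2 burnt (F count now 1)
Step 9: +0 fires, +1 burnt (F count now 0)
Fire out after step 9
Initially T: 20, now '.': 27
Total burnt (originally-T cells now '.'): 17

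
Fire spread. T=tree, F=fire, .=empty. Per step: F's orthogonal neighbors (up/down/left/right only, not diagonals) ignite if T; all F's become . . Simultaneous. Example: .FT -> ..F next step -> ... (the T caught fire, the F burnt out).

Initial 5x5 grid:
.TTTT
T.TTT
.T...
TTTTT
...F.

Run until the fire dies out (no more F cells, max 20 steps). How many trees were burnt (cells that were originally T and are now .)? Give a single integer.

Step 1: +1 fires, +1 burnt (F count now 1)
Step 2: +2 fires, +1 burnt (F count now 2)
Step 3: +1 fires, +2 burnt (F count now 1)
Step 4: +2 fires, +1 burnt (F count now 2)
Step 5: +0 fires, +2 burnt (F count now 0)
Fire out after step 5
Initially T: 14, now '.': 17
Total burnt (originally-T cells now '.'): 6

Answer: 6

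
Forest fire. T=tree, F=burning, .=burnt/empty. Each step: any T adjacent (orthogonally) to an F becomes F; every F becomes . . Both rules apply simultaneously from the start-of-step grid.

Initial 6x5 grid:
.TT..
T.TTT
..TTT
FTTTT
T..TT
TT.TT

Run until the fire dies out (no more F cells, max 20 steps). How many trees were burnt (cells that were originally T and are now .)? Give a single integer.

Step 1: +2 fires, +1 burnt (F count now 2)
Step 2: +2 fires, +2 burnt (F count now 2)
Step 3: +3 fires, +2 burnt (F count now 3)
Step 4: +4 fires, +3 burnt (F count now 4)
Step 5: +5 fires, +4 burnt (F count now 5)
Step 6: +3 fires, +5 burnt (F count now 3)
Step 7: +0 fires, +3 burnt (F count now 0)
Fire out after step 7
Initially T: 20, now '.': 29
Total burnt (originally-T cells now '.'): 19

Answer: 19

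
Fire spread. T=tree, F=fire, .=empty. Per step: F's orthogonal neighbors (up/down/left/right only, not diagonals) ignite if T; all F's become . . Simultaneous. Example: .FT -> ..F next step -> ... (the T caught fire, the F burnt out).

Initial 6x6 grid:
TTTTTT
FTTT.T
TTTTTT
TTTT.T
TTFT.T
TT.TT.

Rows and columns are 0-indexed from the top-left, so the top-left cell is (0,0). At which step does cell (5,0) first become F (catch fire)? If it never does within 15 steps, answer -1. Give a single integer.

Step 1: cell (5,0)='T' (+6 fires, +2 burnt)
Step 2: cell (5,0)='T' (+10 fires, +6 burnt)
Step 3: cell (5,0)='F' (+5 fires, +10 burnt)
  -> target ignites at step 3
Step 4: cell (5,0)='.' (+2 fires, +5 burnt)
Step 5: cell (5,0)='.' (+2 fires, +2 burnt)
Step 6: cell (5,0)='.' (+3 fires, +2 burnt)
Step 7: cell (5,0)='.' (+1 fires, +3 burnt)
Step 8: cell (5,0)='.' (+0 fires, +1 burnt)
  fire out at step 8

3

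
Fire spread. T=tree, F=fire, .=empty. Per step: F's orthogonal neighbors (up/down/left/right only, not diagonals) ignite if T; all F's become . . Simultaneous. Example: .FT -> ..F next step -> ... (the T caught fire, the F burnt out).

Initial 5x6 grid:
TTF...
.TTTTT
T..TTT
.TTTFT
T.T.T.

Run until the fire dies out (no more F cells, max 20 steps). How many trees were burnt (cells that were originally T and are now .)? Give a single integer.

Answer: 16

Derivation:
Step 1: +6 fires, +2 burnt (F count now 6)
Step 2: +7 fires, +6 burnt (F count now 7)
Step 3: +3 fires, +7 burnt (F count now 3)
Step 4: +0 fires, +3 burnt (F count now 0)
Fire out after step 4
Initially T: 18, now '.': 28
Total burnt (originally-T cells now '.'): 16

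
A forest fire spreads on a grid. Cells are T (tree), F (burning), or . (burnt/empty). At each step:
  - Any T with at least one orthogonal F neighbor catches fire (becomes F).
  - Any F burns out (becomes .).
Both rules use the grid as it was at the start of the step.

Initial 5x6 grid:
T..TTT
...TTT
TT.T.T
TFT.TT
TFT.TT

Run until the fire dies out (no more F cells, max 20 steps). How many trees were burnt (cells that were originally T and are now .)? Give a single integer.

Step 1: +5 fires, +2 burnt (F count now 5)
Step 2: +1 fires, +5 burnt (F count now 1)
Step 3: +0 fires, +1 burnt (F count now 0)
Fire out after step 3
Initially T: 19, now '.': 17
Total burnt (originally-T cells now '.'): 6

Answer: 6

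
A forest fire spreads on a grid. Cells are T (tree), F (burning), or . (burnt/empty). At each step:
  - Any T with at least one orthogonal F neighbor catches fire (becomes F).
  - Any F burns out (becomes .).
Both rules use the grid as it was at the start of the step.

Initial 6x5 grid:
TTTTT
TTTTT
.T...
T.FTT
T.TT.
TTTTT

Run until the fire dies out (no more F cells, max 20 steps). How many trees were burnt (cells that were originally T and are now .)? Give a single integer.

Step 1: +2 fires, +1 burnt (F count now 2)
Step 2: +3 fires, +2 burnt (F count now 3)
Step 3: +2 fires, +3 burnt (F count now 2)
Step 4: +2 fires, +2 burnt (F count now 2)
Step 5: +1 fires, +2 burnt (F count now 1)
Step 6: +1 fires, +1 burnt (F count now 1)
Step 7: +0 fires, +1 burnt (F count now 0)
Fire out after step 7
Initially T: 22, now '.': 19
Total burnt (originally-T cells now '.'): 11

Answer: 11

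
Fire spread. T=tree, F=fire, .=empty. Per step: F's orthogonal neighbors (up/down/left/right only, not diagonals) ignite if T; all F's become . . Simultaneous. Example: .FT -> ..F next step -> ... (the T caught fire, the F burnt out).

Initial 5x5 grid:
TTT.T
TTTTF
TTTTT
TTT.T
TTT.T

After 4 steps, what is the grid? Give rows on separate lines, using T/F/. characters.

Step 1: 3 trees catch fire, 1 burn out
  TTT.F
  TTTF.
  TTTTF
  TTT.T
  TTT.T
Step 2: 3 trees catch fire, 3 burn out
  TTT..
  TTF..
  TTTF.
  TTT.F
  TTT.T
Step 3: 4 trees catch fire, 3 burn out
  TTF..
  TF...
  TTF..
  TTT..
  TTT.F
Step 4: 4 trees catch fire, 4 burn out
  TF...
  F....
  TF...
  TTF..
  TTT..

TF...
F....
TF...
TTF..
TTT..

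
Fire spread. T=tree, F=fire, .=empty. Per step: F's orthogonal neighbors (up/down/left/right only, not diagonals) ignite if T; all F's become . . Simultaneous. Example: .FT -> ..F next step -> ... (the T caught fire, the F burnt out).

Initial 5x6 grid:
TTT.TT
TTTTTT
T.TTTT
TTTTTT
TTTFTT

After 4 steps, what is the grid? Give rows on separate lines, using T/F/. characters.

Step 1: 3 trees catch fire, 1 burn out
  TTT.TT
  TTTTTT
  T.TTTT
  TTTFTT
  TTF.FT
Step 2: 5 trees catch fire, 3 burn out
  TTT.TT
  TTTTTT
  T.TFTT
  TTF.FT
  TF...F
Step 3: 6 trees catch fire, 5 burn out
  TTT.TT
  TTTFTT
  T.F.FT
  TF...F
  F.....
Step 4: 4 trees catch fire, 6 burn out
  TTT.TT
  TTF.FT
  T....F
  F.....
  ......

TTT.TT
TTF.FT
T....F
F.....
......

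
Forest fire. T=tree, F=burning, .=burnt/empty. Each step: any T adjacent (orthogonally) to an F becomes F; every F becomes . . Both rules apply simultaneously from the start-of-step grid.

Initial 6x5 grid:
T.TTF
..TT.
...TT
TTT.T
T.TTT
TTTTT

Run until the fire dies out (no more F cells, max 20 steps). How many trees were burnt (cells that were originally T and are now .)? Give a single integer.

Answer: 19

Derivation:
Step 1: +1 fires, +1 burnt (F count now 1)
Step 2: +2 fires, +1 burnt (F count now 2)
Step 3: +2 fires, +2 burnt (F count now 2)
Step 4: +1 fires, +2 burnt (F count now 1)
Step 5: +1 fires, +1 burnt (F count now 1)
Step 6: +1 fires, +1 burnt (F count now 1)
Step 7: +2 fires, +1 burnt (F count now 2)
Step 8: +2 fires, +2 burnt (F count now 2)
Step 9: +2 fires, +2 burnt (F count now 2)
Step 10: +2 fires, +2 burnt (F count now 2)
Step 11: +2 fires, +2 burnt (F count now 2)
Step 12: +1 fires, +2 burnt (F count now 1)
Step 13: +0 fires, +1 burnt (F count now 0)
Fire out after step 13
Initially T: 20, now '.': 29
Total burnt (originally-T cells now '.'): 19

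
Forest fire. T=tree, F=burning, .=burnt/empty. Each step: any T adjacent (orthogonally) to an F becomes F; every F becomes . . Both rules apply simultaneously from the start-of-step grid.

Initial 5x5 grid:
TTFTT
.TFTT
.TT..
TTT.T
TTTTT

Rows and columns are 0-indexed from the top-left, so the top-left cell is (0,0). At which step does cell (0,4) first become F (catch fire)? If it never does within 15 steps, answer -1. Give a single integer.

Step 1: cell (0,4)='T' (+5 fires, +2 burnt)
Step 2: cell (0,4)='F' (+5 fires, +5 burnt)
  -> target ignites at step 2
Step 3: cell (0,4)='.' (+2 fires, +5 burnt)
Step 4: cell (0,4)='.' (+3 fires, +2 burnt)
Step 5: cell (0,4)='.' (+2 fires, +3 burnt)
Step 6: cell (0,4)='.' (+1 fires, +2 burnt)
Step 7: cell (0,4)='.' (+0 fires, +1 burnt)
  fire out at step 7

2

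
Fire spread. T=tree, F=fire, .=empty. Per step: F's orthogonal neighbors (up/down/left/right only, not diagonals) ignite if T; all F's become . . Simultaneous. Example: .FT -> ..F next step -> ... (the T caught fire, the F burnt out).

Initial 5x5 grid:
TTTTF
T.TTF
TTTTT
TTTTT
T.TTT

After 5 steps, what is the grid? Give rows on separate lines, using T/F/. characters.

Step 1: 3 trees catch fire, 2 burn out
  TTTF.
  T.TF.
  TTTTF
  TTTTT
  T.TTT
Step 2: 4 trees catch fire, 3 burn out
  TTF..
  T.F..
  TTTF.
  TTTTF
  T.TTT
Step 3: 4 trees catch fire, 4 burn out
  TF...
  T....
  TTF..
  TTTF.
  T.TTF
Step 4: 4 trees catch fire, 4 burn out
  F....
  T....
  TF...
  TTF..
  T.TF.
Step 5: 4 trees catch fire, 4 burn out
  .....
  F....
  F....
  TF...
  T.F..

.....
F....
F....
TF...
T.F..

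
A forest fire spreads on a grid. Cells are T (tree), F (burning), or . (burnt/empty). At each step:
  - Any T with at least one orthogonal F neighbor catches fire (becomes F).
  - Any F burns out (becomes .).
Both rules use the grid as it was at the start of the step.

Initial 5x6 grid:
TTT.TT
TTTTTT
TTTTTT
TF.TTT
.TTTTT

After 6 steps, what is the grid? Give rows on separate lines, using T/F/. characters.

Step 1: 3 trees catch fire, 1 burn out
  TTT.TT
  TTTTTT
  TFTTTT
  F..TTT
  .FTTTT
Step 2: 4 trees catch fire, 3 burn out
  TTT.TT
  TFTTTT
  F.FTTT
  ...TTT
  ..FTTT
Step 3: 5 trees catch fire, 4 burn out
  TFT.TT
  F.FTTT
  ...FTT
  ...TTT
  ...FTT
Step 4: 6 trees catch fire, 5 burn out
  F.F.TT
  ...FTT
  ....FT
  ...FTT
  ....FT
Step 5: 4 trees catch fire, 6 burn out
  ....TT
  ....FT
  .....F
  ....FT
  .....F
Step 6: 3 trees catch fire, 4 burn out
  ....FT
  .....F
  ......
  .....F
  ......

....FT
.....F
......
.....F
......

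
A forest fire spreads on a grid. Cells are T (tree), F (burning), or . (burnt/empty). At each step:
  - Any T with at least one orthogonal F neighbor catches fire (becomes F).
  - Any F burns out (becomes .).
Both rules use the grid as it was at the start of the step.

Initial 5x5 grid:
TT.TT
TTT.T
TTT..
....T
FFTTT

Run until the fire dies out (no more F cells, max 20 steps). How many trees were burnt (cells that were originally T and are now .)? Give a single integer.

Answer: 4

Derivation:
Step 1: +1 fires, +2 burnt (F count now 1)
Step 2: +1 fires, +1 burnt (F count now 1)
Step 3: +1 fires, +1 burnt (F count now 1)
Step 4: +1 fires, +1 burnt (F count now 1)
Step 5: +0 fires, +1 burnt (F count now 0)
Fire out after step 5
Initially T: 15, now '.': 14
Total burnt (originally-T cells now '.'): 4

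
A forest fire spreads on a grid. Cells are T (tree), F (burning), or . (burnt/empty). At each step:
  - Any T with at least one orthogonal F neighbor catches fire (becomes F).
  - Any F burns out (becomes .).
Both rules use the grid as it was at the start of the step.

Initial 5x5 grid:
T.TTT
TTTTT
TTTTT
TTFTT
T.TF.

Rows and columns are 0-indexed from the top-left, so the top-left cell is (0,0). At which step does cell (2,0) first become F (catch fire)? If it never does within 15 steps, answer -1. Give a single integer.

Step 1: cell (2,0)='T' (+4 fires, +2 burnt)
Step 2: cell (2,0)='T' (+5 fires, +4 burnt)
Step 3: cell (2,0)='F' (+6 fires, +5 burnt)
  -> target ignites at step 3
Step 4: cell (2,0)='.' (+3 fires, +6 burnt)
Step 5: cell (2,0)='.' (+2 fires, +3 burnt)
Step 6: cell (2,0)='.' (+0 fires, +2 burnt)
  fire out at step 6

3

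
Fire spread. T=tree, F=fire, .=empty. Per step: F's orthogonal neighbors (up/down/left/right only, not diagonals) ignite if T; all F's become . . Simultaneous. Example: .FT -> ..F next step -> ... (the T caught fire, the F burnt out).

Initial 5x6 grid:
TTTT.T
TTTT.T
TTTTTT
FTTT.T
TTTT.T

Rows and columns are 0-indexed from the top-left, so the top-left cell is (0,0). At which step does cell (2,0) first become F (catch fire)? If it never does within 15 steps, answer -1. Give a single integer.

Step 1: cell (2,0)='F' (+3 fires, +1 burnt)
  -> target ignites at step 1
Step 2: cell (2,0)='.' (+4 fires, +3 burnt)
Step 3: cell (2,0)='.' (+5 fires, +4 burnt)
Step 4: cell (2,0)='.' (+4 fires, +5 burnt)
Step 5: cell (2,0)='.' (+3 fires, +4 burnt)
Step 6: cell (2,0)='.' (+2 fires, +3 burnt)
Step 7: cell (2,0)='.' (+2 fires, +2 burnt)
Step 8: cell (2,0)='.' (+2 fires, +2 burnt)
Step 9: cell (2,0)='.' (+0 fires, +2 burnt)
  fire out at step 9

1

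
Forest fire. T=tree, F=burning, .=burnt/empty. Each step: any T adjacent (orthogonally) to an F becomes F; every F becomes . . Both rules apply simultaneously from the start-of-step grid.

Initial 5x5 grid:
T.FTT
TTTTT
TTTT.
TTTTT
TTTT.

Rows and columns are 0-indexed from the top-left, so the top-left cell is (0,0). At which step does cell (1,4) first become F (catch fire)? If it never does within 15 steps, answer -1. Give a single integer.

Step 1: cell (1,4)='T' (+2 fires, +1 burnt)
Step 2: cell (1,4)='T' (+4 fires, +2 burnt)
Step 3: cell (1,4)='F' (+5 fires, +4 burnt)
  -> target ignites at step 3
Step 4: cell (1,4)='.' (+5 fires, +5 burnt)
Step 5: cell (1,4)='.' (+4 fires, +5 burnt)
Step 6: cell (1,4)='.' (+1 fires, +4 burnt)
Step 7: cell (1,4)='.' (+0 fires, +1 burnt)
  fire out at step 7

3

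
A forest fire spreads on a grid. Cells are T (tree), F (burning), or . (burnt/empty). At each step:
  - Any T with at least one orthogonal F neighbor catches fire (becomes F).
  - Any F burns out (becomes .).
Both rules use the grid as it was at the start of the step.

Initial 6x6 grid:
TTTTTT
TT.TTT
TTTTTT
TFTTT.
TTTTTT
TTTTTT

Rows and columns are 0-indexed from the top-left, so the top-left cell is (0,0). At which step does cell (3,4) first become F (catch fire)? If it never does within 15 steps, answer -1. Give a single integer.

Step 1: cell (3,4)='T' (+4 fires, +1 burnt)
Step 2: cell (3,4)='T' (+7 fires, +4 burnt)
Step 3: cell (3,4)='F' (+7 fires, +7 burnt)
  -> target ignites at step 3
Step 4: cell (3,4)='.' (+6 fires, +7 burnt)
Step 5: cell (3,4)='.' (+5 fires, +6 burnt)
Step 6: cell (3,4)='.' (+3 fires, +5 burnt)
Step 7: cell (3,4)='.' (+1 fires, +3 burnt)
Step 8: cell (3,4)='.' (+0 fires, +1 burnt)
  fire out at step 8

3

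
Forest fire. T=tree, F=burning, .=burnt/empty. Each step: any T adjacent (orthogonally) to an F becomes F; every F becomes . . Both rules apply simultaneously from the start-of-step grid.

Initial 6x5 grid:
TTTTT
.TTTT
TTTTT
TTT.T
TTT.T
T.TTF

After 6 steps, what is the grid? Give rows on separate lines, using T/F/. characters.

Step 1: 2 trees catch fire, 1 burn out
  TTTTT
  .TTTT
  TTTTT
  TTT.T
  TTT.F
  T.TF.
Step 2: 2 trees catch fire, 2 burn out
  TTTTT
  .TTTT
  TTTTT
  TTT.F
  TTT..
  T.F..
Step 3: 2 trees catch fire, 2 burn out
  TTTTT
  .TTTT
  TTTTF
  TTT..
  TTF..
  T....
Step 4: 4 trees catch fire, 2 burn out
  TTTTT
  .TTTF
  TTTF.
  TTF..
  TF...
  T....
Step 5: 5 trees catch fire, 4 burn out
  TTTTF
  .TTF.
  TTF..
  TF...
  F....
  T....
Step 6: 5 trees catch fire, 5 burn out
  TTTF.
  .TF..
  TF...
  F....
  .....
  F....

TTTF.
.TF..
TF...
F....
.....
F....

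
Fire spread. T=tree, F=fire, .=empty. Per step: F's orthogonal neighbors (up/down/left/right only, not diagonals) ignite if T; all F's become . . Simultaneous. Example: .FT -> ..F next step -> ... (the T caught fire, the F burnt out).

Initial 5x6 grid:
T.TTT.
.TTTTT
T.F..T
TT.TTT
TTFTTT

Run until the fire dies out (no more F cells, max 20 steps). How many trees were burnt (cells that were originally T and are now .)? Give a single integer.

Step 1: +3 fires, +2 burnt (F count now 3)
Step 2: +7 fires, +3 burnt (F count now 7)
Step 3: +5 fires, +7 burnt (F count now 5)
Step 4: +4 fires, +5 burnt (F count now 4)
Step 5: +1 fires, +4 burnt (F count now 1)
Step 6: +0 fires, +1 burnt (F count now 0)
Fire out after step 6
Initially T: 21, now '.': 29
Total burnt (originally-T cells now '.'): 20

Answer: 20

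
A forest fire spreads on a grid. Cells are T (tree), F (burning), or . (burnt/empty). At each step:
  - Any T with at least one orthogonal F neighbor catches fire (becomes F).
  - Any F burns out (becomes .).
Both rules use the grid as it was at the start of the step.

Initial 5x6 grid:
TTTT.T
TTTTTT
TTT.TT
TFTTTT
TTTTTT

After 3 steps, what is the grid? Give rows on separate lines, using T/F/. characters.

Step 1: 4 trees catch fire, 1 burn out
  TTTT.T
  TTTTTT
  TFT.TT
  F.FTTT
  TFTTTT
Step 2: 6 trees catch fire, 4 burn out
  TTTT.T
  TFTTTT
  F.F.TT
  ...FTT
  F.FTTT
Step 3: 5 trees catch fire, 6 burn out
  TFTT.T
  F.FTTT
  ....TT
  ....FT
  ...FTT

TFTT.T
F.FTTT
....TT
....FT
...FTT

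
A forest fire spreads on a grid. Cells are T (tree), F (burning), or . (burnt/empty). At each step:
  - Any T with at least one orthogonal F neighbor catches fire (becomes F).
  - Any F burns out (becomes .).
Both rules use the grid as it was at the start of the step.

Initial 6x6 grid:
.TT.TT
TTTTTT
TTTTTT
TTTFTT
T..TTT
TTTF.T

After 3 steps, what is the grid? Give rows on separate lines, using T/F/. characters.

Step 1: 5 trees catch fire, 2 burn out
  .TT.TT
  TTTTTT
  TTTFTT
  TTF.FT
  T..FTT
  TTF..T
Step 2: 7 trees catch fire, 5 burn out
  .TT.TT
  TTTFTT
  TTF.FT
  TF...F
  T...FT
  TF...T
Step 3: 7 trees catch fire, 7 burn out
  .TT.TT
  TTF.FT
  TF...F
  F.....
  T....F
  F....T

.TT.TT
TTF.FT
TF...F
F.....
T....F
F....T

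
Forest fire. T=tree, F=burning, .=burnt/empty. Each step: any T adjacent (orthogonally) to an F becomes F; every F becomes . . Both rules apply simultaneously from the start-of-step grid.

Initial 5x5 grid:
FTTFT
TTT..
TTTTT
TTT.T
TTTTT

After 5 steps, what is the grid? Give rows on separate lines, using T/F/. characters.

Step 1: 4 trees catch fire, 2 burn out
  .FF.F
  FTT..
  TTTTT
  TTT.T
  TTTTT
Step 2: 3 trees catch fire, 4 burn out
  .....
  .FF..
  FTTTT
  TTT.T
  TTTTT
Step 3: 3 trees catch fire, 3 burn out
  .....
  .....
  .FFTT
  FTT.T
  TTTTT
Step 4: 4 trees catch fire, 3 burn out
  .....
  .....
  ...FT
  .FF.T
  FTTTT
Step 5: 3 trees catch fire, 4 burn out
  .....
  .....
  ....F
  ....T
  .FFTT

.....
.....
....F
....T
.FFTT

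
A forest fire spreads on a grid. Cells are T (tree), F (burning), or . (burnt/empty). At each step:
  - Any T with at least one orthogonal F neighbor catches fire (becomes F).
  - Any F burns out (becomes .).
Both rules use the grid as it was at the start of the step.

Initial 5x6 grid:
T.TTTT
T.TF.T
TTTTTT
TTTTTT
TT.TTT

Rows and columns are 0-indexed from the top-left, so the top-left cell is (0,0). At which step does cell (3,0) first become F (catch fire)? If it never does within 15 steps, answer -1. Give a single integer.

Step 1: cell (3,0)='T' (+3 fires, +1 burnt)
Step 2: cell (3,0)='T' (+5 fires, +3 burnt)
Step 3: cell (3,0)='T' (+6 fires, +5 burnt)
Step 4: cell (3,0)='T' (+5 fires, +6 burnt)
Step 5: cell (3,0)='F' (+4 fires, +5 burnt)
  -> target ignites at step 5
Step 6: cell (3,0)='.' (+2 fires, +4 burnt)
Step 7: cell (3,0)='.' (+0 fires, +2 burnt)
  fire out at step 7

5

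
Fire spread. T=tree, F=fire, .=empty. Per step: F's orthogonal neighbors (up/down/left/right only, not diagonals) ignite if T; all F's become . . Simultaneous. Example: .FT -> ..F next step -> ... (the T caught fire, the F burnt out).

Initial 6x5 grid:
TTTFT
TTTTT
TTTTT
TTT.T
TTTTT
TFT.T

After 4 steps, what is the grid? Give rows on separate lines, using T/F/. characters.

Step 1: 6 trees catch fire, 2 burn out
  TTF.F
  TTTFT
  TTTTT
  TTT.T
  TFTTT
  F.F.T
Step 2: 7 trees catch fire, 6 burn out
  TF...
  TTF.F
  TTTFT
  TFT.T
  F.FTT
  ....T
Step 3: 8 trees catch fire, 7 burn out
  F....
  TF...
  TFF.F
  F.F.T
  ...FT
  ....T
Step 4: 4 trees catch fire, 8 burn out
  .....
  F....
  F....
  ....F
  ....F
  ....T

.....
F....
F....
....F
....F
....T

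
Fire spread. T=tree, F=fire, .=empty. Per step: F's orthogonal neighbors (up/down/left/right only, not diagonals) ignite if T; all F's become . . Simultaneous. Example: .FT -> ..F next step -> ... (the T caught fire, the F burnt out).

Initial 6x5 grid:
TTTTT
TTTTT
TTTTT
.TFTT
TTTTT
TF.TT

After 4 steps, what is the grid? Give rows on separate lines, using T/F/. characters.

Step 1: 6 trees catch fire, 2 burn out
  TTTTT
  TTTTT
  TTFTT
  .F.FT
  TFFTT
  F..TT
Step 2: 6 trees catch fire, 6 burn out
  TTTTT
  TTFTT
  TF.FT
  ....F
  F..FT
  ...TT
Step 3: 7 trees catch fire, 6 burn out
  TTFTT
  TF.FT
  F...F
  .....
  ....F
  ...FT
Step 4: 5 trees catch fire, 7 burn out
  TF.FT
  F...F
  .....
  .....
  .....
  ....F

TF.FT
F...F
.....
.....
.....
....F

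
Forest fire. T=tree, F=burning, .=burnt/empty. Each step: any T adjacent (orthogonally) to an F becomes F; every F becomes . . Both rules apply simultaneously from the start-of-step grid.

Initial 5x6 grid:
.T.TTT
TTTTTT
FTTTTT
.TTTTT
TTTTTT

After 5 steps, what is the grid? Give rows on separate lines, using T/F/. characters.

Step 1: 2 trees catch fire, 1 burn out
  .T.TTT
  FTTTTT
  .FTTTT
  .TTTTT
  TTTTTT
Step 2: 3 trees catch fire, 2 burn out
  .T.TTT
  .FTTTT
  ..FTTT
  .FTTTT
  TTTTTT
Step 3: 5 trees catch fire, 3 burn out
  .F.TTT
  ..FTTT
  ...FTT
  ..FTTT
  TFTTTT
Step 4: 5 trees catch fire, 5 burn out
  ...TTT
  ...FTT
  ....FT
  ...FTT
  F.FTTT
Step 5: 5 trees catch fire, 5 burn out
  ...FTT
  ....FT
  .....F
  ....FT
  ...FTT

...FTT
....FT
.....F
....FT
...FTT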